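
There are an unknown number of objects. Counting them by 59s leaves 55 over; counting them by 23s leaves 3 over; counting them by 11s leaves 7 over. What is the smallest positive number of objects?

3890

The moduli are pairwise coprime; M = 59·23·11 = 14927.
M/59 = 253; 253 ≡ 17 (mod 59); 17·7 ≡ 1, so inverse 7.
M/23 = 649; 649 ≡ 5 (mod 23); 5·14 ≡ 1, so inverse 14.
M/11 = 1357; 1357 ≡ 4 (mod 11); 4·3 ≡ 1, so inverse 3.
N ≡ 55·253·7 + 3·649·14 + 7·1357·3 = 153160.
153160 mod 14927 = 3890.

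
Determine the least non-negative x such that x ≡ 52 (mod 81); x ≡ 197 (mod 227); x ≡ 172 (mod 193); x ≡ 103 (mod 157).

The moduli are pairwise coprime; N = 81·227·193·157 = 557144487.
N/81 = 6878327; 6878327 ≡ 50 (mod 81); 50·47 ≡ 1, so inverse 47.
N/227 = 2454381; 2454381 ≡ 57 (mod 227); 57·4 ≡ 1, so inverse 4.
N/193 = 2886759; 2886759 ≡ 58 (mod 193); 58·10 ≡ 1, so inverse 10.
N/157 = 3548691; 3548691 ≡ 20 (mod 157); 20·55 ≡ 1, so inverse 55.
x ≡ 52·6878327·47 + 197·2454381·4 + 172·2886759·10 + 103·3548691·55 = 43813243411.
43813243411 mod 557144487 = 355973425.

355973425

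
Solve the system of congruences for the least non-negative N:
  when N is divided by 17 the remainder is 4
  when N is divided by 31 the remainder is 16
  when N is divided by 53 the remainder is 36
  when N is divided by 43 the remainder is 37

The moduli are pairwise coprime; M = 17·31·53·43 = 1201033.
M/17 = 70649; 70649 ≡ 14 (mod 17); 14·11 ≡ 1, so inverse 11.
M/31 = 38743; 38743 ≡ 24 (mod 31); 24·22 ≡ 1, so inverse 22.
M/53 = 22661; 22661 ≡ 30 (mod 53); 30·23 ≡ 1, so inverse 23.
M/43 = 27931; 27931 ≡ 24 (mod 43); 24·9 ≡ 1, so inverse 9.
N ≡ 4·70649·11 + 16·38743·22 + 36·22661·23 + 37·27931·9 = 44810423.
44810423 mod 1201033 = 372202.

372202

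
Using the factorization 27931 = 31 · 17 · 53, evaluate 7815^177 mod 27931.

Mod 31: 7815 ≡ 3; by Fermat, exponent reduces to 177 mod 30 = 27; 3^27 ≡ 23 (mod 31).
Mod 17: 7815 ≡ 12; by Fermat, exponent reduces to 177 mod 16 = 1; 12^1 ≡ 12 (mod 17).
Mod 53: 7815 ≡ 24; by Fermat, exponent reduces to 177 mod 52 = 21; 24^21 ≡ 16 (mod 53).
Combine by CRT: x ≡ 23 (mod 31), x ≡ 12 (mod 17), x ≡ 16 (mod 53) ⇒ x ≡ 8920 (mod 27931).

8920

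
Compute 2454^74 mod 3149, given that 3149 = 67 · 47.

627

Mod 67: 2454 ≡ 42; by Fermat, exponent reduces to 74 mod 66 = 8; 42^8 ≡ 24 (mod 67).
Mod 47: 2454 ≡ 10; by Fermat, exponent reduces to 74 mod 46 = 28; 10^28 ≡ 16 (mod 47).
Combine by CRT: x ≡ 24 (mod 67), x ≡ 16 (mod 47) ⇒ x ≡ 627 (mod 3149).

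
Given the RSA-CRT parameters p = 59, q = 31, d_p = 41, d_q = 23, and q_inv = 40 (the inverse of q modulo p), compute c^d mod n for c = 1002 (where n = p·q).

m₁ = c^(d_p) mod p: c ≡ 58 (mod 59), and 58^41 mod 59 = 58.
m₂ = c^(d_q) mod q: c ≡ 10 (mod 31), and 10^23 mod 31 = 14.
h = q_inv·(m₁ − m₂) mod p = 40·(58 − 14) mod 59 = 49.
m = m₂ + h·q = 14 + 49·31 = 1533.

1533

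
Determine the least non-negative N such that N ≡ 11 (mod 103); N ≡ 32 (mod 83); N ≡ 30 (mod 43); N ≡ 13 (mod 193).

The moduli are pairwise coprime; M = 103·83·43·193 = 70948151.
M/103 = 688817; 688817 ≡ 56 (mod 103); 56·46 ≡ 1, so inverse 46.
M/83 = 854797; 854797 ≡ 63 (mod 83); 63·29 ≡ 1, so inverse 29.
M/43 = 1649957; 1649957 ≡ 4 (mod 43); 4·11 ≡ 1, so inverse 11.
M/193 = 367607; 367607 ≡ 135 (mod 193); 135·183 ≡ 1, so inverse 183.
N ≡ 11·688817·46 + 32·854797·29 + 30·1649957·11 + 13·367607·183 = 2560815881.
2560815881 mod 70948151 = 6682445.

6682445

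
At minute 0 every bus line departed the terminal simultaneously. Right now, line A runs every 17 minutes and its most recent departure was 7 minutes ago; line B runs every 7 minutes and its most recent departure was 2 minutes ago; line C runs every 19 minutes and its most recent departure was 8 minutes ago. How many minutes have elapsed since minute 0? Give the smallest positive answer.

1129

From t ≡ 7 (mod 17) write t = 7 + 17s. Substituting into t ≡ 2 (mod 7) gives 17s ≡ 2 (mod 7), and since 3⁻¹ ≡ 5 (mod 7), s ≡ 3. Hence t ≡ 7 + 17·3 = 58 (mod 119).
From t ≡ 58 (mod 119) write t = 58 + 119s. Substituting into t ≡ 8 (mod 19) gives 119s ≡ 7 (mod 19), and since 5⁻¹ ≡ 4 (mod 19), s ≡ 9. Hence t ≡ 58 + 119·9 = 1129 (mod 2261).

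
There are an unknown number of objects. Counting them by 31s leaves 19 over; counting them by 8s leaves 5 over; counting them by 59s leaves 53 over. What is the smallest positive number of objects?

The moduli are pairwise coprime; M = 31·8·59 = 14632.
M/31 = 472; 472 ≡ 7 (mod 31); 7·9 ≡ 1, so inverse 9.
M/8 = 1829; 1829 ≡ 5 (mod 8); 5·5 ≡ 1, so inverse 5.
M/59 = 248; 248 ≡ 12 (mod 59); 12·5 ≡ 1, so inverse 5.
N ≡ 19·472·9 + 5·1829·5 + 53·248·5 = 192157.
192157 mod 14632 = 1941.

1941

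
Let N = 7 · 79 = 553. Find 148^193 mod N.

Mod 7: 148 ≡ 1; by Fermat, exponent reduces to 193 mod 6 = 1; 1^1 ≡ 1 (mod 7).
Mod 79: 148 ≡ 69; by Fermat, exponent reduces to 193 mod 78 = 37; 69^37 ≡ 15 (mod 79).
Combine by CRT: x ≡ 1 (mod 7), x ≡ 15 (mod 79) ⇒ x ≡ 15 (mod 553).

15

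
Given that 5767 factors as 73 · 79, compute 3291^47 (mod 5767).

1802

Mod 73: 3291 ≡ 6; 6^47 ≡ 50 (mod 73).
Mod 79: 3291 ≡ 52; 52^47 ≡ 64 (mod 79).
Combine by CRT: x ≡ 50 (mod 73), x ≡ 64 (mod 79) ⇒ x ≡ 1802 (mod 5767).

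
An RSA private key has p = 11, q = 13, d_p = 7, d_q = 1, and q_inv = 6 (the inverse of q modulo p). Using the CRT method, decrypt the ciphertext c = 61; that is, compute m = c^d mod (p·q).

m₁ = c^(d_p) mod p: c ≡ 6 (mod 11), and 6^7 mod 11 = 8.
m₂ = c^(d_q) mod q: c ≡ 9 (mod 13), and 9^1 mod 13 = 9.
h = q_inv·(m₁ − m₂) mod p = 6·(8 − 9) mod 11 = 5.
m = m₂ + h·q = 9 + 5·13 = 74.

74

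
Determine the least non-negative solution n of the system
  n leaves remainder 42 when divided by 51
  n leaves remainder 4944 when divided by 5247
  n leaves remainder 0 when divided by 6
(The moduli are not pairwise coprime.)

gcd(51, 5247) = 3 and 3 | (4944 − 42), so the pair is consistent; merging gives n ≡ 10191 (mod 89199), where 89199 = lcm(51, 5247).
gcd(89199, 6) = 3 and 3 | (0 − 10191), so the pair is consistent; merging gives n ≡ 99390 (mod 178398), where 178398 = lcm(89199, 6).
The solution is unique modulo lcm(51, 5247, 6) = 178398.

99390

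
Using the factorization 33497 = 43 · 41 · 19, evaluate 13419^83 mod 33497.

Mod 43: 13419 ≡ 3; by Fermat, exponent reduces to 83 mod 42 = 41; 3^41 ≡ 29 (mod 43).
Mod 41: 13419 ≡ 12; by Fermat, exponent reduces to 83 mod 40 = 3; 12^3 ≡ 6 (mod 41).
Mod 19: 13419 ≡ 5; by Fermat, exponent reduces to 83 mod 18 = 11; 5^11 ≡ 6 (mod 19).
Combine by CRT: x ≡ 29 (mod 43), x ≡ 6 (mod 41), x ≡ 6 (mod 19) ⇒ x ≡ 30387 (mod 33497).

30387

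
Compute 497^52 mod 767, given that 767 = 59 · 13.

744

Mod 59: 497 ≡ 25; 25^52 ≡ 36 (mod 59).
Mod 13: 497 ≡ 3; by Fermat, exponent reduces to 52 mod 12 = 4; 3^4 ≡ 3 (mod 13).
Combine by CRT: x ≡ 36 (mod 59), x ≡ 3 (mod 13) ⇒ x ≡ 744 (mod 767).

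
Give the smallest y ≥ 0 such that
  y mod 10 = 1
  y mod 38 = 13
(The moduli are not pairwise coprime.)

51

Combine the congruences pairwise.
gcd(10, 38) = 2 and 2 | (13 − 1), so the pair is consistent; merging gives y ≡ 51 (mod 190), where 190 = lcm(10, 38).
The solution is unique modulo lcm(10, 38) = 190.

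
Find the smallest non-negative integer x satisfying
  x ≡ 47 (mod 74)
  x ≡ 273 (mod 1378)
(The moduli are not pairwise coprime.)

Combine the congruences pairwise.
gcd(74, 1378) = 2 and 2 | (273 − 47), so the pair is consistent; merging gives x ≡ 22321 (mod 50986), where 50986 = lcm(74, 1378).
The solution is unique modulo lcm(74, 1378) = 50986.

22321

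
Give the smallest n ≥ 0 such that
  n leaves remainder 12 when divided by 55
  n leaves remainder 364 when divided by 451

1717

gcd(55, 451) = 11 and 11 | (364 − 12), so the pair is consistent; merging gives n ≡ 1717 (mod 2255), where 2255 = lcm(55, 451).
The solution is unique modulo lcm(55, 451) = 2255.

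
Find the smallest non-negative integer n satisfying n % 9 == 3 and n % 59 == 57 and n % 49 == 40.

23952

The moduli are pairwise coprime; M = 9·59·49 = 26019.
M/9 = 2891; 2891 ≡ 2 (mod 9); 2·5 ≡ 1, so inverse 5.
M/59 = 441; 441 ≡ 28 (mod 59); 28·19 ≡ 1, so inverse 19.
M/49 = 531; 531 ≡ 41 (mod 49); 41·6 ≡ 1, so inverse 6.
n ≡ 3·2891·5 + 57·441·19 + 40·531·6 = 648408.
648408 mod 26019 = 23952.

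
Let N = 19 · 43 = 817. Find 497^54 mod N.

723

Mod 19: 497 ≡ 3; since 18 | 54, by Fermat 3^54 ≡ 1 (mod 19).
Mod 43: 497 ≡ 24; by Fermat, exponent reduces to 54 mod 42 = 12; 24^12 ≡ 35 (mod 43).
Combine by CRT: x ≡ 1 (mod 19), x ≡ 35 (mod 43) ⇒ x ≡ 723 (mod 817).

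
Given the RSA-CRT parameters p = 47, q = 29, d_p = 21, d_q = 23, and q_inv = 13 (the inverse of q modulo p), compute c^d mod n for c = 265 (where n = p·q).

1289

m₁ = c^(d_p) mod p: c ≡ 30 (mod 47), and 30^21 mod 47 = 20.
m₂ = c^(d_q) mod q: c ≡ 4 (mod 29), and 4^23 mod 29 = 13.
h = q_inv·(m₁ − m₂) mod p = 13·(20 − 13) mod 47 = 44.
m = m₂ + h·q = 13 + 44·29 = 1289.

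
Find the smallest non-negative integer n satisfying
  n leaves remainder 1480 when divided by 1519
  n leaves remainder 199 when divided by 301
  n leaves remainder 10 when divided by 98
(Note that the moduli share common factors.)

25784

Combine the congruences pairwise.
gcd(1519, 301) = 7 and 7 | (199 − 1480), so the pair is consistent; merging gives n ≡ 25784 (mod 65317), where 65317 = lcm(1519, 301).
gcd(65317, 98) = 49 and 49 | (10 − 25784), so the pair is consistent; merging gives n ≡ 25784 (mod 130634), where 130634 = lcm(65317, 98).
The solution is unique modulo lcm(1519, 301, 98) = 130634.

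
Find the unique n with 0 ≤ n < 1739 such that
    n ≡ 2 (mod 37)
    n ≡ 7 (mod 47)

853

From n ≡ 2 (mod 37) write n = 2 + 37t. Substituting into n ≡ 7 (mod 47) gives 37t ≡ 5 (mod 47), and since 37⁻¹ ≡ 14 (mod 47), t ≡ 23. Hence n ≡ 2 + 37·23 = 853 (mod 1739).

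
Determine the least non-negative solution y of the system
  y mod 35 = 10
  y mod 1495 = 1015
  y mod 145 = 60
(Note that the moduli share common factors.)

gcd(35, 1495) = 5 and 5 | (1015 − 10), so the pair is consistent; merging gives y ≡ 9985 (mod 10465), where 10465 = lcm(35, 1495).
gcd(10465, 145) = 5 and 5 | (60 − 9985), so the pair is consistent; merging gives y ≡ 104170 (mod 303485), where 303485 = lcm(10465, 145).
The solution is unique modulo lcm(35, 1495, 145) = 303485.

104170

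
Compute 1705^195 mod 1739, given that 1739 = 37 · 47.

825

Mod 37: 1705 ≡ 3; by Fermat, exponent reduces to 195 mod 36 = 15; 3^15 ≡ 11 (mod 37).
Mod 47: 1705 ≡ 13; by Fermat, exponent reduces to 195 mod 46 = 11; 13^11 ≡ 26 (mod 47).
Combine by CRT: x ≡ 11 (mod 37), x ≡ 26 (mod 47) ⇒ x ≡ 825 (mod 1739).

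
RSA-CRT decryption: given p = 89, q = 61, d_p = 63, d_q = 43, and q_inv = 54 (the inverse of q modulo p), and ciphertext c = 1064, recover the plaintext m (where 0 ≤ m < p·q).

3884

m₁ = c^(d_p) mod p: c ≡ 85 (mod 89), and 85^63 mod 89 = 57.
m₂ = c^(d_q) mod q: c ≡ 27 (mod 61), and 27^43 mod 61 = 41.
h = q_inv·(m₁ − m₂) mod p = 54·(57 − 41) mod 89 = 63.
m = m₂ + h·q = 41 + 63·61 = 3884.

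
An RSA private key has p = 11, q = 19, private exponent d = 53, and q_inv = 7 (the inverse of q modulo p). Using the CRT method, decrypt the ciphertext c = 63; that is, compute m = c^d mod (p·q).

149

d_p = d mod (p−1) = 53 mod 10 = 3; d_q = d mod (q−1) = 17.
m₁ = c^(d_p) mod p: c ≡ 8 (mod 11), and 8^3 mod 11 = 6.
m₂ = c^(d_q) mod q: c ≡ 6 (mod 19), and 6^17 mod 19 = 16.
h = q_inv·(m₁ − m₂) mod p = 7·(6 − 16) mod 11 = 7.
m = m₂ + h·q = 16 + 7·19 = 149.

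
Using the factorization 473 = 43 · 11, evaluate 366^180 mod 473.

Mod 43: 366 ≡ 22; by Fermat, exponent reduces to 180 mod 42 = 12; 22^12 ≡ 4 (mod 43).
Mod 11: 366 ≡ 3; since 10 | 180, by Fermat 3^180 ≡ 1 (mod 11).
Combine by CRT: x ≡ 4 (mod 43), x ≡ 1 (mod 11) ⇒ x ≡ 133 (mod 473).

133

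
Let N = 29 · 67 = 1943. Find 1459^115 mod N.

Mod 29: 1459 ≡ 9; by Fermat, exponent reduces to 115 mod 28 = 3; 9^3 ≡ 4 (mod 29).
Mod 67: 1459 ≡ 52; by Fermat, exponent reduces to 115 mod 66 = 49; 52^49 ≡ 3 (mod 67).
Combine by CRT: x ≡ 4 (mod 29), x ≡ 3 (mod 67) ⇒ x ≡ 874 (mod 1943).

874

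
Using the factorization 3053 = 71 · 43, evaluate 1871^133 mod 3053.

Mod 71: 1871 ≡ 25; by Fermat, exponent reduces to 133 mod 70 = 63; 25^63 ≡ 5 (mod 71).
Mod 43: 1871 ≡ 22; by Fermat, exponent reduces to 133 mod 42 = 7; 22^7 ≡ 42 (mod 43).
Combine by CRT: x ≡ 5 (mod 71), x ≡ 42 (mod 43) ⇒ x ≡ 644 (mod 3053).

644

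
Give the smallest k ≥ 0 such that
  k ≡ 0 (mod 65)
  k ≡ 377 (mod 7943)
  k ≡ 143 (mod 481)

Combine the congruences pairwise.
gcd(65, 7943) = 13 and 13 | (377 − 0), so the pair is consistent; merging gives k ≡ 8320 (mod 39715), where 39715 = lcm(65, 7943).
gcd(39715, 481) = 13 and 13 | (143 − 8320), so the pair is consistent; merging gives k ≡ 8320 (mod 1469455), where 1469455 = lcm(39715, 481).
The solution is unique modulo lcm(65, 7943, 481) = 1469455.

8320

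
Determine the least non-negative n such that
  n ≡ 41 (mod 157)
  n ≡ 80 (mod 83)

8048

From n ≡ 41 (mod 157) write n = 41 + 157t. Substituting into n ≡ 80 (mod 83) gives 157t ≡ 39 (mod 83), and since 74⁻¹ ≡ 46 (mod 83), t ≡ 51. Hence n ≡ 41 + 157·51 = 8048 (mod 13031).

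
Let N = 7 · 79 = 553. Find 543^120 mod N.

Mod 7: 543 ≡ 4; since 6 | 120, by Fermat 4^120 ≡ 1 (mod 7).
Mod 79: 543 ≡ 69; by Fermat, exponent reduces to 120 mod 78 = 42; 69^42 ≡ 52 (mod 79).
Combine by CRT: x ≡ 1 (mod 7), x ≡ 52 (mod 79) ⇒ x ≡ 526 (mod 553).

526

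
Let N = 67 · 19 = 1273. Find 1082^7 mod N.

987

Mod 67: 1082 ≡ 10; 10^7 ≡ 49 (mod 67).
Mod 19: 1082 ≡ 18; 18^7 ≡ 18 (mod 19).
Combine by CRT: x ≡ 49 (mod 67), x ≡ 18 (mod 19) ⇒ x ≡ 987 (mod 1273).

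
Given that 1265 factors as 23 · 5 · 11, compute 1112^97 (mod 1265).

837

Mod 23: 1112 ≡ 8; by Fermat, exponent reduces to 97 mod 22 = 9; 8^9 ≡ 9 (mod 23).
Mod 5: 1112 ≡ 2; by Fermat, exponent reduces to 97 mod 4 = 1; 2^1 ≡ 2 (mod 5).
Mod 11: 1112 ≡ 1; by Fermat, exponent reduces to 97 mod 10 = 7; 1^7 ≡ 1 (mod 11).
Combine by CRT: x ≡ 9 (mod 23), x ≡ 2 (mod 5), x ≡ 1 (mod 11) ⇒ x ≡ 837 (mod 1265).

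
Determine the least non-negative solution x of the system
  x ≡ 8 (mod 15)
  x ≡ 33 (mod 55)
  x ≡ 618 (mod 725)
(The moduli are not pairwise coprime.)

10043

gcd(15, 55) = 5 and 5 | (33 − 8), so the pair is consistent; merging gives x ≡ 143 (mod 165), where 165 = lcm(15, 55).
gcd(165, 725) = 5 and 5 | (618 − 143), so the pair is consistent; merging gives x ≡ 10043 (mod 23925), where 23925 = lcm(165, 725).
The solution is unique modulo lcm(15, 55, 725) = 23925.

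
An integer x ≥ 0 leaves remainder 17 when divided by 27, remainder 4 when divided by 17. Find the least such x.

From x ≡ 17 (mod 27) write x = 17 + 27t. Substituting into x ≡ 4 (mod 17) gives 27t ≡ 4 (mod 17), and since 10⁻¹ ≡ 12 (mod 17), t ≡ 14. Hence x ≡ 17 + 27·14 = 395 (mod 459).

395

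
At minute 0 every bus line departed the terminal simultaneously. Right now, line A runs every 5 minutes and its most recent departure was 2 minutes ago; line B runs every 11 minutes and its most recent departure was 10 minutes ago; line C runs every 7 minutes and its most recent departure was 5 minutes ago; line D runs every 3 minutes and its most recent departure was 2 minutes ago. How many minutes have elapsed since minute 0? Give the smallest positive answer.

From t ≡ 2 (mod 5) write t = 2 + 5s. Substituting into t ≡ 10 (mod 11) gives 5s ≡ 8 (mod 11), and since 5⁻¹ ≡ 9 (mod 11), s ≡ 6. Hence t ≡ 2 + 5·6 = 32 (mod 55).
From t ≡ 32 (mod 55) write t = 32 + 55s. Substituting into t ≡ 5 (mod 7) gives 55s ≡ 1 (mod 7), and since 6⁻¹ ≡ 6 (mod 7), s ≡ 6. Hence t ≡ 32 + 55·6 = 362 (mod 385).
From t ≡ 362 (mod 385) write t = 362 + 385s. Substituting into t ≡ 2 (mod 3) gives 385s ≡ 0 (mod 3), and since 1⁻¹ ≡ 1 (mod 3), s ≡ 0. Hence t ≡ 362 + 385·0 = 362 (mod 1155).

362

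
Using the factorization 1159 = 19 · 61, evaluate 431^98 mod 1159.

510

Mod 19: 431 ≡ 13; by Fermat, exponent reduces to 98 mod 18 = 8; 13^8 ≡ 16 (mod 19).
Mod 61: 431 ≡ 4; by Fermat, exponent reduces to 98 mod 60 = 38; 4^38 ≡ 22 (mod 61).
Combine by CRT: x ≡ 16 (mod 19), x ≡ 22 (mod 61) ⇒ x ≡ 510 (mod 1159).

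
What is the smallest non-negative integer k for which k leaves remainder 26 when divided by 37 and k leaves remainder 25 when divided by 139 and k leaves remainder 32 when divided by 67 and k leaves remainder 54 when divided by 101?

The moduli are pairwise coprime; N = 37·139·67·101 = 34802681.
N/37 = 940613; 940613 ≡ 36 (mod 37); 36·36 ≡ 1, so inverse 36.
N/139 = 250379; 250379 ≡ 40 (mod 139); 40·73 ≡ 1, so inverse 73.
N/67 = 519443; 519443 ≡ 59 (mod 67); 59·25 ≡ 1, so inverse 25.
N/101 = 344581; 344581 ≡ 70 (mod 101); 70·13 ≡ 1, so inverse 13.
k ≡ 26·940613·36 + 25·250379·73 + 32·519443·25 + 54·344581·13 = 1994805705.
1994805705 mod 34802681 = 11052888.

11052888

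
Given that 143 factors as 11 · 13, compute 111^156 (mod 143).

Mod 11: 111 ≡ 1; by Fermat, exponent reduces to 156 mod 10 = 6; 1^6 ≡ 1 (mod 11).
Mod 13: 111 ≡ 7; since 12 | 156, by Fermat 7^156 ≡ 1 (mod 13).
Combine by CRT: x ≡ 1 (mod 11), x ≡ 1 (mod 13) ⇒ x ≡ 1 (mod 143).

1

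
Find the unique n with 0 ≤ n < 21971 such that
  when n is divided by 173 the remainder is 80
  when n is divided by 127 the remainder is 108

From n ≡ 80 (mod 173) write n = 80 + 173t. Substituting into n ≡ 108 (mod 127) gives 173t ≡ 28 (mod 127), and since 46⁻¹ ≡ 58 (mod 127), t ≡ 100. Hence n ≡ 80 + 173·100 = 17380 (mod 21971).

17380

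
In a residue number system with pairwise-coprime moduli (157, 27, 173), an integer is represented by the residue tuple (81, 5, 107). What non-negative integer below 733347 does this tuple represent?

The moduli are pairwise coprime; N = 157·27·173 = 733347.
N/157 = 4671; 4671 ≡ 118 (mod 157); 118·4 ≡ 1, so inverse 4.
N/27 = 27161; 27161 ≡ 26 (mod 27); 26·26 ≡ 1, so inverse 26.
N/173 = 4239; 4239 ≡ 87 (mod 173); 87·2 ≡ 1, so inverse 2.
x ≡ 81·4671·4 + 5·27161·26 + 107·4239·2 = 5951480.
5951480 mod 733347 = 84704.

84704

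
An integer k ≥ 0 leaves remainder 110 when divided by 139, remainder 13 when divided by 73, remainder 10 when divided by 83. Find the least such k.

60019

Combine the congruences pairwise.
From k ≡ 110 (mod 139) write k = 110 + 139t. Substituting into k ≡ 13 (mod 73) gives 139t ≡ 49 (mod 73), and since 66⁻¹ ≡ 52 (mod 73), t ≡ 66. Hence k ≡ 110 + 139·66 = 9284 (mod 10147).
From k ≡ 9284 (mod 10147) write k = 9284 + 10147t. Substituting into k ≡ 10 (mod 83) gives 10147t ≡ 22 (mod 83), and since 21⁻¹ ≡ 4 (mod 83), t ≡ 5. Hence k ≡ 9284 + 10147·5 = 60019 (mod 842201).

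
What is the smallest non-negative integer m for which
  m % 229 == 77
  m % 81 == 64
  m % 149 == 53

From m ≡ 77 (mod 229) write m = 77 + 229t. Substituting into m ≡ 64 (mod 81) gives 229t ≡ 68 (mod 81), and since 67⁻¹ ≡ 52 (mod 81), t ≡ 53. Hence m ≡ 77 + 229·53 = 12214 (mod 18549).
From m ≡ 12214 (mod 18549) write m = 12214 + 18549t. Substituting into m ≡ 53 (mod 149) gives 18549t ≡ 57 (mod 149), and since 73⁻¹ ≡ 49 (mod 149), t ≡ 111. Hence m ≡ 12214 + 18549·111 = 2071153 (mod 2763801).

2071153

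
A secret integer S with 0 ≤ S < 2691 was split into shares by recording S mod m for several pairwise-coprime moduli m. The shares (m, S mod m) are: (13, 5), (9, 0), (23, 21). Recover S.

1539

From S ≡ 5 (mod 13) write S = 5 + 13t. Substituting into S ≡ 0 (mod 9) gives 13t ≡ 4 (mod 9), and since 4⁻¹ ≡ 7 (mod 9), t ≡ 1. Hence S ≡ 5 + 13·1 = 18 (mod 117).
From S ≡ 18 (mod 117) write S = 18 + 117t. Substituting into S ≡ 21 (mod 23) gives 117t ≡ 3 (mod 23), and since 2⁻¹ ≡ 12 (mod 23), t ≡ 13. Hence S ≡ 18 + 117·13 = 1539 (mod 2691).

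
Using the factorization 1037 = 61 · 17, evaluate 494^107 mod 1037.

Mod 61: 494 ≡ 6; by Fermat, exponent reduces to 107 mod 60 = 47; 6^47 ≡ 30 (mod 61).
Mod 17: 494 ≡ 1; by Fermat, exponent reduces to 107 mod 16 = 11; 1^11 ≡ 1 (mod 17).
Combine by CRT: x ≡ 30 (mod 61), x ≡ 1 (mod 17) ⇒ x ≡ 579 (mod 1037).

579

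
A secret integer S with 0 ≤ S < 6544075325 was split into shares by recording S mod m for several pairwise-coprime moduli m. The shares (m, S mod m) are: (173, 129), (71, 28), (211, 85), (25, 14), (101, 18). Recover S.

446447389

From S ≡ 129 (mod 173) write S = 129 + 173t. Substituting into S ≡ 28 (mod 71) gives 173t ≡ 41 (mod 71), and since 31⁻¹ ≡ 55 (mod 71), t ≡ 54. Hence S ≡ 129 + 173·54 = 9471 (mod 12283).
From S ≡ 9471 (mod 12283) write S = 9471 + 12283t. Substituting into S ≡ 85 (mod 211) gives 12283t ≡ 109 (mod 211), and since 45⁻¹ ≡ 136 (mod 211), t ≡ 54. Hence S ≡ 9471 + 12283·54 = 672753 (mod 2591713).
From S ≡ 672753 (mod 2591713) write S = 672753 + 2591713t. Substituting into S ≡ 14 (mod 25) gives 2591713t ≡ 11 (mod 25), and since 13⁻¹ ≡ 2 (mod 25), t ≡ 22. Hence S ≡ 672753 + 2591713·22 = 57690439 (mod 64792825).
From S ≡ 57690439 (mod 64792825) write S = 57690439 + 64792825t. Substituting into S ≡ 18 (mod 101) gives 64792825t ≡ 72 (mod 101), and since 12⁻¹ ≡ 59 (mod 101), t ≡ 6. Hence S ≡ 57690439 + 64792825·6 = 446447389 (mod 6544075325).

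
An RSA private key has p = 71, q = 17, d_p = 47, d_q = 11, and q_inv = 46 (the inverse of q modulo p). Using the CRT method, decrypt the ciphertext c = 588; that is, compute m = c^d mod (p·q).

598

m₁ = c^(d_p) mod p: c ≡ 20 (mod 71), and 20^47 mod 71 = 30.
m₂ = c^(d_q) mod q: c ≡ 10 (mod 17), and 10^11 mod 17 = 3.
h = q_inv·(m₁ − m₂) mod p = 46·(30 − 3) mod 71 = 35.
m = m₂ + h·q = 3 + 35·17 = 598.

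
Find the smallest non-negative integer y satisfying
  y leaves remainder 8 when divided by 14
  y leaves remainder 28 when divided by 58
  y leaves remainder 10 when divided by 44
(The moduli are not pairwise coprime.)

Combine the congruences pairwise.
gcd(14, 58) = 2 and 2 | (28 − 8), so the pair is consistent; merging gives y ≡ 260 (mod 406), where 406 = lcm(14, 58).
gcd(406, 44) = 2 and 2 | (10 − 260), so the pair is consistent; merging gives y ≡ 7974 (mod 8932), where 8932 = lcm(406, 44).
The solution is unique modulo lcm(14, 58, 44) = 8932.

7974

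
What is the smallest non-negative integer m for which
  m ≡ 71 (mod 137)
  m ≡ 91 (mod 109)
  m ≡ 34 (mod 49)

307362

The moduli are pairwise coprime; N = 137·109·49 = 731717.
N/137 = 5341; 5341 ≡ 135 (mod 137); 135·68 ≡ 1, so inverse 68.
N/109 = 6713; 6713 ≡ 64 (mod 109); 64·46 ≡ 1, so inverse 46.
N/49 = 14933; 14933 ≡ 37 (mod 49); 37·4 ≡ 1, so inverse 4.
m ≡ 71·5341·68 + 91·6713·46 + 34·14933·4 = 55917854.
55917854 mod 731717 = 307362.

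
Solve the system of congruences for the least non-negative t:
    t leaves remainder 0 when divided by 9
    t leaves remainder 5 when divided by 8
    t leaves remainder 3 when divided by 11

The moduli are pairwise coprime; N = 9·8·11 = 792.
N/9 = 88; 88 ≡ 7 (mod 9); 7·4 ≡ 1, so inverse 4.
N/8 = 99; 99 ≡ 3 (mod 8); 3·3 ≡ 1, so inverse 3.
N/11 = 72; 72 ≡ 6 (mod 11); 6·2 ≡ 1, so inverse 2.
t ≡ 0·88·4 + 5·99·3 + 3·72·2 = 1917.
1917 mod 792 = 333.

333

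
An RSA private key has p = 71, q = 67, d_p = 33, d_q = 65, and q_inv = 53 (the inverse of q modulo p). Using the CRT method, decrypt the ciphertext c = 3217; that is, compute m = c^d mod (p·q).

2212

m₁ = c^(d_p) mod p: c ≡ 22 (mod 71), and 22^33 mod 71 = 11.
m₂ = c^(d_q) mod q: c ≡ 1 (mod 67), and 1^65 mod 67 = 1.
h = q_inv·(m₁ − m₂) mod p = 53·(11 − 1) mod 71 = 33.
m = m₂ + h·q = 1 + 33·67 = 2212.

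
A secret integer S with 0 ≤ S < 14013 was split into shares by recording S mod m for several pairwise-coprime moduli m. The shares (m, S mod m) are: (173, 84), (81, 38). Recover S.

From S ≡ 84 (mod 173) write S = 84 + 173t. Substituting into S ≡ 38 (mod 81) gives 173t ≡ 35 (mod 81), and since 11⁻¹ ≡ 59 (mod 81), t ≡ 40. Hence S ≡ 84 + 173·40 = 7004 (mod 14013).

7004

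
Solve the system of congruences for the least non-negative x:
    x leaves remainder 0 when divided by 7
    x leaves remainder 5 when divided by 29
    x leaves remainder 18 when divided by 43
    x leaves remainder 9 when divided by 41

Combine the congruences pairwise.
From x ≡ 0 (mod 7) write x = 0 + 7t. Substituting into x ≡ 5 (mod 29) gives 7t ≡ 5 (mod 29), and since 7⁻¹ ≡ 25 (mod 29), t ≡ 9. Hence x ≡ 0 + 7·9 = 63 (mod 203).
From x ≡ 63 (mod 203) write x = 63 + 203t. Substituting into x ≡ 18 (mod 43) gives 203t ≡ 41 (mod 43), and since 31⁻¹ ≡ 25 (mod 43), t ≡ 36. Hence x ≡ 63 + 203·36 = 7371 (mod 8729).
From x ≡ 7371 (mod 8729) write x = 7371 + 8729t. Substituting into x ≡ 9 (mod 41) gives 8729t ≡ 18 (mod 41), and since 37⁻¹ ≡ 10 (mod 41), t ≡ 16. Hence x ≡ 7371 + 8729·16 = 147035 (mod 357889).

147035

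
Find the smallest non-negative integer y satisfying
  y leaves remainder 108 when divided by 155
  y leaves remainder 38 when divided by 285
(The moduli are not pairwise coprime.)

Combine the congruences pairwise.
gcd(155, 285) = 5 and 5 | (38 − 108), so the pair is consistent; merging gives y ≡ 6308 (mod 8835), where 8835 = lcm(155, 285).
The solution is unique modulo lcm(155, 285) = 8835.

6308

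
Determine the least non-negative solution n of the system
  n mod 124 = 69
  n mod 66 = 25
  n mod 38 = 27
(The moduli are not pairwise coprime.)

Combine the congruences pairwise.
gcd(124, 66) = 2 and 2 | (25 − 69), so the pair is consistent; merging gives n ≡ 2797 (mod 4092), where 4092 = lcm(124, 66).
gcd(4092, 38) = 2 and 2 | (27 − 2797), so the pair is consistent; merging gives n ≡ 27349 (mod 77748), where 77748 = lcm(4092, 38).
The solution is unique modulo lcm(124, 66, 38) = 77748.

27349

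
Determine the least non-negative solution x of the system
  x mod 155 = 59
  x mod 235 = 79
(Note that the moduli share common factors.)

5484

Combine the congruences pairwise.
gcd(155, 235) = 5 and 5 | (79 − 59), so the pair is consistent; merging gives x ≡ 5484 (mod 7285), where 7285 = lcm(155, 235).
The solution is unique modulo lcm(155, 235) = 7285.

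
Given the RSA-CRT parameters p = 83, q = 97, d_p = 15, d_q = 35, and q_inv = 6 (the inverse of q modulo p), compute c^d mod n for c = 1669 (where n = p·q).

3247

m₁ = c^(d_p) mod p: c ≡ 9 (mod 83), and 9^15 mod 83 = 10.
m₂ = c^(d_q) mod q: c ≡ 20 (mod 97), and 20^35 mod 97 = 46.
h = q_inv·(m₁ − m₂) mod p = 6·(10 − 46) mod 83 = 33.
m = m₂ + h·q = 46 + 33·97 = 3247.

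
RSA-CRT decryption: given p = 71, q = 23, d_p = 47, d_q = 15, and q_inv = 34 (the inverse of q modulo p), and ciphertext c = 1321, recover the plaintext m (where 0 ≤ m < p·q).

1155

m₁ = c^(d_p) mod p: c ≡ 43 (mod 71), and 43^47 mod 71 = 19.
m₂ = c^(d_q) mod q: c ≡ 10 (mod 23), and 10^15 mod 23 = 5.
h = q_inv·(m₁ − m₂) mod p = 34·(19 − 5) mod 71 = 50.
m = m₂ + h·q = 5 + 50·23 = 1155.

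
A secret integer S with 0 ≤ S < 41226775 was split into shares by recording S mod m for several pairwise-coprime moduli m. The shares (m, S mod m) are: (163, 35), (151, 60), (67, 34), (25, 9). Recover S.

Combine the congruences pairwise.
From S ≡ 35 (mod 163) write S = 35 + 163t. Substituting into S ≡ 60 (mod 151) gives 163t ≡ 25 (mod 151), and since 12⁻¹ ≡ 63 (mod 151), t ≡ 65. Hence S ≡ 35 + 163·65 = 10630 (mod 24613).
From S ≡ 10630 (mod 24613) write S = 10630 + 24613t. Substituting into S ≡ 34 (mod 67) gives 24613t ≡ 57 (mod 67), and since 24⁻¹ ≡ 14 (mod 67), t ≡ 61. Hence S ≡ 10630 + 24613·61 = 1512023 (mod 1649071).
From S ≡ 1512023 (mod 1649071) write S = 1512023 + 1649071t. Substituting into S ≡ 9 (mod 25) gives 1649071t ≡ 11 (mod 25), and since 21⁻¹ ≡ 6 (mod 25), t ≡ 16. Hence S ≡ 1512023 + 1649071·16 = 27897159 (mod 41226775).

27897159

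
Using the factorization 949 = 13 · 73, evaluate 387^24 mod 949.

Mod 13: 387 ≡ 10; since 12 | 24, by Fermat 10^24 ≡ 1 (mod 13).
Mod 73: 387 ≡ 22; 22^24 ≡ 1 (mod 73).
Combine by CRT: x ≡ 1 (mod 13), x ≡ 1 (mod 73) ⇒ x ≡ 1 (mod 949).

1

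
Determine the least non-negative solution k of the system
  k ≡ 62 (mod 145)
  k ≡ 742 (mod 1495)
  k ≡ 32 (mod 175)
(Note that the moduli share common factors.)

609207

gcd(145, 1495) = 5 and 5 | (742 − 62), so the pair is consistent; merging gives k ≡ 2237 (mod 43355), where 43355 = lcm(145, 1495).
gcd(43355, 175) = 5 and 5 | (32 − 2237), so the pair is consistent; merging gives k ≡ 609207 (mod 1517425), where 1517425 = lcm(43355, 175).
The solution is unique modulo lcm(145, 1495, 175) = 1517425.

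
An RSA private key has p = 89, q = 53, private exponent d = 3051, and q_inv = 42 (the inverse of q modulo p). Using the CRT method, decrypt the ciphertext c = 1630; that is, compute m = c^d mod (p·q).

2924

d_p = d mod (p−1) = 3051 mod 88 = 59; d_q = d mod (q−1) = 35.
m₁ = c^(d_p) mod p: c ≡ 28 (mod 89), and 28^59 mod 89 = 76.
m₂ = c^(d_q) mod q: c ≡ 40 (mod 53), and 40^35 mod 53 = 9.
h = q_inv·(m₁ − m₂) mod p = 42·(76 − 9) mod 89 = 55.
m = m₂ + h·q = 9 + 55·53 = 2924.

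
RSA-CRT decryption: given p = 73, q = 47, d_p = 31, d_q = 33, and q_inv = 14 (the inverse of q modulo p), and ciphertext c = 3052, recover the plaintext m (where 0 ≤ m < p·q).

688

m₁ = c^(d_p) mod p: c ≡ 59 (mod 73), and 59^31 mod 73 = 31.
m₂ = c^(d_q) mod q: c ≡ 44 (mod 47), and 44^33 mod 47 = 30.
h = q_inv·(m₁ − m₂) mod p = 14·(31 − 30) mod 73 = 14.
m = m₂ + h·q = 30 + 14·47 = 688.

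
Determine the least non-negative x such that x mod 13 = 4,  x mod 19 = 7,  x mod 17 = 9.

The moduli are pairwise coprime; N = 13·19·17 = 4199.
N/13 = 323; 323 ≡ 11 (mod 13); 11·6 ≡ 1, so inverse 6.
N/19 = 221; 221 ≡ 12 (mod 19); 12·8 ≡ 1, so inverse 8.
N/17 = 247; 247 ≡ 9 (mod 17); 9·2 ≡ 1, so inverse 2.
x ≡ 4·323·6 + 7·221·8 + 9·247·2 = 24574.
24574 mod 4199 = 3579.

3579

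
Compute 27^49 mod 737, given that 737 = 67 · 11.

Mod 67: 27 ≡ 27; 27^49 ≡ 53 (mod 67).
Mod 11: 27 ≡ 5; by Fermat, exponent reduces to 49 mod 10 = 9; 5^9 ≡ 9 (mod 11).
Combine by CRT: x ≡ 53 (mod 67), x ≡ 9 (mod 11) ⇒ x ≡ 53 (mod 737).

53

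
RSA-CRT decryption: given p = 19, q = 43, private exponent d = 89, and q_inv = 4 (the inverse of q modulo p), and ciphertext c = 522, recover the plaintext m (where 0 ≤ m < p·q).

d_p = d mod (p−1) = 89 mod 18 = 17; d_q = d mod (q−1) = 5.
m₁ = c^(d_p) mod p: c ≡ 9 (mod 19), and 9^17 mod 19 = 17.
m₂ = c^(d_q) mod q: c ≡ 6 (mod 43), and 6^5 mod 43 = 36.
h = q_inv·(m₁ − m₂) mod p = 4·(17 − 36) mod 19 = 0.
m = m₂ + h·q = 36 + 0·43 = 36.

36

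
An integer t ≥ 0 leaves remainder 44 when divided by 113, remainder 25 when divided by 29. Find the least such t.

From t ≡ 44 (mod 113) write t = 44 + 113s. Substituting into t ≡ 25 (mod 29) gives 113s ≡ 10 (mod 29), and since 26⁻¹ ≡ 19 (mod 29), s ≡ 16. Hence t ≡ 44 + 113·16 = 1852 (mod 3277).

1852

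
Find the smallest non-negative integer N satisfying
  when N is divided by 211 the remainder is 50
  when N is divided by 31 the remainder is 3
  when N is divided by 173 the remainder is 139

185941

The moduli are pairwise coprime; M = 211·31·173 = 1131593.
M/211 = 5363; 5363 ≡ 88 (mod 211); 88·12 ≡ 1, so inverse 12.
M/31 = 36503; 36503 ≡ 16 (mod 31); 16·2 ≡ 1, so inverse 2.
M/173 = 6541; 6541 ≡ 140 (mod 173); 140·152 ≡ 1, so inverse 152.
N ≡ 50·5363·12 + 3·36503·2 + 139·6541·152 = 141635066.
141635066 mod 1131593 = 185941.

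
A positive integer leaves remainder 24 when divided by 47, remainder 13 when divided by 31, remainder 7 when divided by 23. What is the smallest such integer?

20845

From a ≡ 24 (mod 47) write a = 24 + 47t. Substituting into a ≡ 13 (mod 31) gives 47t ≡ 20 (mod 31), and since 16⁻¹ ≡ 2 (mod 31), t ≡ 9. Hence a ≡ 24 + 47·9 = 447 (mod 1457).
From a ≡ 447 (mod 1457) write a = 447 + 1457t. Substituting into a ≡ 7 (mod 23) gives 1457t ≡ 20 (mod 23), and since 8⁻¹ ≡ 3 (mod 23), t ≡ 14. Hence a ≡ 447 + 1457·14 = 20845 (mod 33511).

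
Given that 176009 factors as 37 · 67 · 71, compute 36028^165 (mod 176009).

168238

Mod 37: 36028 ≡ 27; by Fermat, exponent reduces to 165 mod 36 = 21; 27^21 ≡ 36 (mod 37).
Mod 67: 36028 ≡ 49; by Fermat, exponent reduces to 165 mod 66 = 33; 49^33 ≡ 1 (mod 67).
Mod 71: 36028 ≡ 31; by Fermat, exponent reduces to 165 mod 70 = 25; 31^25 ≡ 39 (mod 71).
Combine by CRT: x ≡ 36 (mod 37), x ≡ 1 (mod 67), x ≡ 39 (mod 71) ⇒ x ≡ 168238 (mod 176009).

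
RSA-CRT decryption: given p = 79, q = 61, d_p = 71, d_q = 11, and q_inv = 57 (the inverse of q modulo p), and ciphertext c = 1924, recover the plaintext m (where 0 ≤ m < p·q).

m₁ = c^(d_p) mod p: c ≡ 28 (mod 79), and 28^71 mod 79 = 70.
m₂ = c^(d_q) mod q: c ≡ 33 (mod 61), and 33^11 mod 61 = 28.
h = q_inv·(m₁ − m₂) mod p = 57·(70 − 28) mod 79 = 24.
m = m₂ + h·q = 28 + 24·61 = 1492.

1492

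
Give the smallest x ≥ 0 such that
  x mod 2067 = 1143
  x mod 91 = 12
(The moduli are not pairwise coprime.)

11478

Combine the congruences pairwise.
gcd(2067, 91) = 13 and 13 | (12 − 1143), so the pair is consistent; merging gives x ≡ 11478 (mod 14469), where 14469 = lcm(2067, 91).
The solution is unique modulo lcm(2067, 91) = 14469.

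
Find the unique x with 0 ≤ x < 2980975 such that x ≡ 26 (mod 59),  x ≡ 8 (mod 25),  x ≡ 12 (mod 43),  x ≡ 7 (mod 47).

1914458

From x ≡ 26 (mod 59) write x = 26 + 59t. Substituting into x ≡ 8 (mod 25) gives 59t ≡ 7 (mod 25), and since 9⁻¹ ≡ 14 (mod 25), t ≡ 23. Hence x ≡ 26 + 59·23 = 1383 (mod 1475).
From x ≡ 1383 (mod 1475) write x = 1383 + 1475t. Substituting into x ≡ 12 (mod 43) gives 1475t ≡ 5 (mod 43), and since 13⁻¹ ≡ 10 (mod 43), t ≡ 7. Hence x ≡ 1383 + 1475·7 = 11708 (mod 63425).
From x ≡ 11708 (mod 63425) write x = 11708 + 63425t. Substituting into x ≡ 7 (mod 47) gives 63425t ≡ 2 (mod 47), and since 22⁻¹ ≡ 15 (mod 47), t ≡ 30. Hence x ≡ 11708 + 63425·30 = 1914458 (mod 2980975).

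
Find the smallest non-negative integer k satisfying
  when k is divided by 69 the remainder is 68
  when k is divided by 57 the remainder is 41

Combine the congruences pairwise.
gcd(69, 57) = 3 and 3 | (41 − 68), so the pair is consistent; merging gives k ≡ 896 (mod 1311), where 1311 = lcm(69, 57).
The solution is unique modulo lcm(69, 57) = 1311.

896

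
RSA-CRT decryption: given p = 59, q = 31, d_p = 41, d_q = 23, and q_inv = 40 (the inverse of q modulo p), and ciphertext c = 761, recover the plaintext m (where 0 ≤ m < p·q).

1408

m₁ = c^(d_p) mod p: c ≡ 53 (mod 59), and 53^41 mod 59 = 51.
m₂ = c^(d_q) mod q: c ≡ 17 (mod 31), and 17^23 mod 31 = 13.
h = q_inv·(m₁ − m₂) mod p = 40·(51 − 13) mod 59 = 45.
m = m₂ + h·q = 13 + 45·31 = 1408.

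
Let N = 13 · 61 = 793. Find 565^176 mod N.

Mod 13: 565 ≡ 6; by Fermat, exponent reduces to 176 mod 12 = 8; 6^8 ≡ 3 (mod 13).
Mod 61: 565 ≡ 16; by Fermat, exponent reduces to 176 mod 60 = 56; 16^56 ≡ 25 (mod 61).
Combine by CRT: x ≡ 3 (mod 13), x ≡ 25 (mod 61) ⇒ x ≡ 757 (mod 793).

757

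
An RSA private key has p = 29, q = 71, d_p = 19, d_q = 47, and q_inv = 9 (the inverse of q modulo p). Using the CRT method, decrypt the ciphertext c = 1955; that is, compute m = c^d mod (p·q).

m₁ = c^(d_p) mod p: c ≡ 12 (mod 29), and 12^19 mod 29 = 17.
m₂ = c^(d_q) mod q: c ≡ 38 (mod 71), and 38^47 mod 71 = 15.
h = q_inv·(m₁ − m₂) mod p = 9·(17 − 15) mod 29 = 18.
m = m₂ + h·q = 15 + 18·71 = 1293.

1293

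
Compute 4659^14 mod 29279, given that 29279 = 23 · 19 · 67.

Mod 23: 4659 ≡ 13; 13^14 ≡ 12 (mod 23).
Mod 19: 4659 ≡ 4; 4^14 ≡ 17 (mod 19).
Mod 67: 4659 ≡ 36; 36^14 ≡ 17 (mod 67).
Combine by CRT: x ≡ 12 (mod 23), x ≡ 17 (mod 19), x ≡ 17 (mod 67) ⇒ x ≡ 10201 (mod 29279).

10201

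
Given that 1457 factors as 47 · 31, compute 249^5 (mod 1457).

Mod 47: 249 ≡ 14; 14^5 ≡ 3 (mod 47).
Mod 31: 249 ≡ 1; 1^5 ≡ 1 (mod 31).
Combine by CRT: x ≡ 3 (mod 47), x ≡ 1 (mod 31) ⇒ x ≡ 1272 (mod 1457).

1272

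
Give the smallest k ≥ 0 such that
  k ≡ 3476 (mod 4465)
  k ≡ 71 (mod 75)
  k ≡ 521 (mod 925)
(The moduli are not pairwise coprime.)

Combine the congruences pairwise.
gcd(4465, 75) = 5 and 5 | (71 − 3476), so the pair is consistent; merging gives k ≡ 16871 (mod 66975), where 66975 = lcm(4465, 75).
gcd(66975, 925) = 25 and 25 | (521 − 16871), so the pair is consistent; merging gives k ≡ 1557296 (mod 2478075), where 2478075 = lcm(66975, 925).
The solution is unique modulo lcm(4465, 75, 925) = 2478075.

1557296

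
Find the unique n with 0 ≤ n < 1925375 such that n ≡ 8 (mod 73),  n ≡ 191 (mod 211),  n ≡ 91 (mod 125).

The moduli are pairwise coprime; M = 73·211·125 = 1925375.
M/73 = 26375; 26375 ≡ 22 (mod 73); 22·10 ≡ 1, so inverse 10.
M/211 = 9125; 9125 ≡ 52 (mod 211); 52·69 ≡ 1, so inverse 69.
M/125 = 15403; 15403 ≡ 28 (mod 125); 28·67 ≡ 1, so inverse 67.
n ≡ 8·26375·10 + 191·9125·69 + 91·15403·67 = 216280466.
216280466 mod 1925375 = 638466.

638466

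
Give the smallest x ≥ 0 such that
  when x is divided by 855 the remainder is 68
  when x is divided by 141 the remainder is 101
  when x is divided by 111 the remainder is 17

1436468

gcd(855, 141) = 3 and 3 | (101 − 68), so the pair is consistent; merging gives x ≡ 29993 (mod 40185), where 40185 = lcm(855, 141).
gcd(40185, 111) = 3 and 3 | (17 − 29993), so the pair is consistent; merging gives x ≡ 1436468 (mod 1486845), where 1486845 = lcm(40185, 111).
The solution is unique modulo lcm(855, 141, 111) = 1486845.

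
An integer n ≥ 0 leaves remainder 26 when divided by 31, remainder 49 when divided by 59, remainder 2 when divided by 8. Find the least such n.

13914

The moduli are pairwise coprime; M = 31·59·8 = 14632.
M/31 = 472; 472 ≡ 7 (mod 31); 7·9 ≡ 1, so inverse 9.
M/59 = 248; 248 ≡ 12 (mod 59); 12·5 ≡ 1, so inverse 5.
M/8 = 1829; 1829 ≡ 5 (mod 8); 5·5 ≡ 1, so inverse 5.
n ≡ 26·472·9 + 49·248·5 + 2·1829·5 = 189498.
189498 mod 14632 = 13914.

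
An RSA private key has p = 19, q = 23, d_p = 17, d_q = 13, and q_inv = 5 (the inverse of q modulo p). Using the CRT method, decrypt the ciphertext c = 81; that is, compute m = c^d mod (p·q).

m₁ = c^(d_p) mod p: c ≡ 5 (mod 19), and 5^17 mod 19 = 4.
m₂ = c^(d_q) mod q: c ≡ 12 (mod 23), and 12^13 mod 23 = 6.
h = q_inv·(m₁ − m₂) mod p = 5·(4 − 6) mod 19 = 9.
m = m₂ + h·q = 6 + 9·23 = 213.

213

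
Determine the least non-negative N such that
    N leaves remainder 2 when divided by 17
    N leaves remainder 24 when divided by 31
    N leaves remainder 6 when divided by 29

The moduli are pairwise coprime; M = 17·31·29 = 15283.
M/17 = 899; 899 ≡ 15 (mod 17); 15·8 ≡ 1, so inverse 8.
M/31 = 493; 493 ≡ 28 (mod 31); 28·10 ≡ 1, so inverse 10.
M/29 = 527; 527 ≡ 5 (mod 29); 5·6 ≡ 1, so inverse 6.
N ≡ 2·899·8 + 24·493·10 + 6·527·6 = 151676.
151676 mod 15283 = 14129.

14129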